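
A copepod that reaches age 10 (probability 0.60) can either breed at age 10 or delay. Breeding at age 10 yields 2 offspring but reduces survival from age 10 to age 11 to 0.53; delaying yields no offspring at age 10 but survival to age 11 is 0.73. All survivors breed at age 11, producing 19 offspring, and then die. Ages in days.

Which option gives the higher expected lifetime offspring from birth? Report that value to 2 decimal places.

8.32

breed at age 10: R₀ = 0.60 × (2 + 0.53 × 19) = 0.60 × 12.0700 = 7.2420
delay to age 11: R₀ = 0.60 × (0.73 × 19) = 0.60 × 13.8700 = 8.3220
Higher: delay to age 11 (8.3220).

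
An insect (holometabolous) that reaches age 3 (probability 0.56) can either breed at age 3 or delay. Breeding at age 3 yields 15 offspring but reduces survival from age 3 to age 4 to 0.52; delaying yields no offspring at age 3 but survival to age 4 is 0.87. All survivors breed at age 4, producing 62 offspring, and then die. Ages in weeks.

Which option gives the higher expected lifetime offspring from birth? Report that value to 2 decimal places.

breed at age 3: R₀ = 0.56 × (15 + 0.52 × 62) = 0.56 × 47.2400 = 26.4544
delay to age 4: R₀ = 0.56 × (0.87 × 62) = 0.56 × 53.9400 = 30.2064
Higher: delay to age 4 (30.2064).

30.21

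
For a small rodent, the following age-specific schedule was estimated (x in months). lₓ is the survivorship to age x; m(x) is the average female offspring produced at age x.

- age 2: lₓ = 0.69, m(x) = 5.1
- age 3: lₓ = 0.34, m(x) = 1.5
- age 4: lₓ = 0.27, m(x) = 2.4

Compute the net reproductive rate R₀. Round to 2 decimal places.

4.68

R₀ = Σ lₓ m(x):
  age 2: 0.69 × 5.1 = 3.5190
  age 3: 0.34 × 1.5 = 0.5100
  age 4: 0.27 × 2.4 = 0.6480
R₀ = 3.5190 + 0.5100 + 0.6480 = 4.6770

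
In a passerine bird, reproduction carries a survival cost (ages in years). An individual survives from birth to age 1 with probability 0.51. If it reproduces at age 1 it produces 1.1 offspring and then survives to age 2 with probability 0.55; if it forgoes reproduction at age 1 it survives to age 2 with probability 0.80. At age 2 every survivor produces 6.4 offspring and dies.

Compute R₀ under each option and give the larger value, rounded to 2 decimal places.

2.61

breed at age 1: R₀ = 0.51 × (1.1 + 0.55 × 6.4) = 0.51 × 4.6200 = 2.3562
delay to age 2: R₀ = 0.51 × (0.80 × 6.4) = 0.51 × 5.1200 = 2.6112
Higher: delay to age 2 (2.6112).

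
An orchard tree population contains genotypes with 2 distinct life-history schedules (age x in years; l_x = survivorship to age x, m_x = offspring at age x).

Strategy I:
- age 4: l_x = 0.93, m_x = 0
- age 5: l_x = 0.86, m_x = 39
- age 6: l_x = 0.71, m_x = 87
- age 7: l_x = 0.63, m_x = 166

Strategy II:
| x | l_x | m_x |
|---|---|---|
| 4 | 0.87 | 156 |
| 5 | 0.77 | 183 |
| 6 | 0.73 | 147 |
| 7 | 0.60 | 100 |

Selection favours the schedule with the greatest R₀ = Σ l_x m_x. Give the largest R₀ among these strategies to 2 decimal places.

Strategy I: R₀ = 0.93×0 + 0.86×39 + 0.71×87 + 0.63×166 = 199.8900
Strategy II: R₀ = 0.87×156 + 0.77×183 + 0.73×147 + 0.60×100 = 443.9400
Highest R₀: strategy II with 443.9400.

443.94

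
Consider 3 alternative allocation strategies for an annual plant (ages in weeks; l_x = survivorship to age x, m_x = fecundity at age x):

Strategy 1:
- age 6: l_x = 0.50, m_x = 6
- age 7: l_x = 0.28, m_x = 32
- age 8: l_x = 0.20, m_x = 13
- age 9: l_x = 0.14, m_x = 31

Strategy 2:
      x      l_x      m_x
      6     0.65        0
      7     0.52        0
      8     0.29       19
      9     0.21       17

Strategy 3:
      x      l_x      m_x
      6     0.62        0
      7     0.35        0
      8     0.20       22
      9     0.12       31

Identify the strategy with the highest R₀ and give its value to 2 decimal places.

Strategy 1: R₀ = 0.50×6 + 0.28×32 + 0.20×13 + 0.14×31 = 18.9000
Strategy 2: R₀ = 0.65×0 + 0.52×0 + 0.29×19 + 0.21×17 = 9.0800
Strategy 3: R₀ = 0.62×0 + 0.35×0 + 0.20×22 + 0.12×31 = 8.1200
Highest R₀: strategy 1 with 18.9000.

18.90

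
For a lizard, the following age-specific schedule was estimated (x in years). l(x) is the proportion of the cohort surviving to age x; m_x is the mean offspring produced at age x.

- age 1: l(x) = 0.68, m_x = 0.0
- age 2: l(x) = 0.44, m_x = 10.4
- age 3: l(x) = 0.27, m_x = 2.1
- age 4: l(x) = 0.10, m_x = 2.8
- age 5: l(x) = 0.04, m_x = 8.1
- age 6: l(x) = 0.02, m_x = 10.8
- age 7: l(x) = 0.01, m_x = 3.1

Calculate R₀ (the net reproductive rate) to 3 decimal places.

5.994

R₀ = Σ l(x) m_x:
  age 1: 0.68 × 0.0 = 0.0000
  age 2: 0.44 × 10.4 = 4.5760
  age 3: 0.27 × 2.1 = 0.5670
  age 4: 0.10 × 2.8 = 0.2800
  age 5: 0.04 × 8.1 = 0.3240
  age 6: 0.02 × 10.8 = 0.2160
  age 7: 0.01 × 3.1 = 0.0310
R₀ = 0.0000 + 4.5760 + 0.5670 + 0.2800 + 0.3240 + 0.2160 + 0.0310 = 5.9940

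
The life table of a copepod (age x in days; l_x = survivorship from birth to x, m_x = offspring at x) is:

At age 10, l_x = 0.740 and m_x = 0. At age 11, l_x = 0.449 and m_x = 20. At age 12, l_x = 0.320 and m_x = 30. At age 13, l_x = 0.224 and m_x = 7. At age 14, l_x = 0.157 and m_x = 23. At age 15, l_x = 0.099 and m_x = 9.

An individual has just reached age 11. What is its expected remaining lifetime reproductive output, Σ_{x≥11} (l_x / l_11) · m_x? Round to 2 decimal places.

54.90

l_11 = 0.449. Conditional survival from age 11 to x is l_x / l_11.
  x=11: (0.449/0.449) × 20 = 20.0000
  x=12: (0.320/0.449) × 30 = 21.3808
  x=13: (0.224/0.449) × 7 = 3.4922
  x=14: (0.157/0.449) × 23 = 8.0423
  x=15: (0.099/0.449) × 9 = 1.9844
Sum = 20.0000 + 21.3808 + 3.4922 + 8.0423 + 1.9844 = 54.8998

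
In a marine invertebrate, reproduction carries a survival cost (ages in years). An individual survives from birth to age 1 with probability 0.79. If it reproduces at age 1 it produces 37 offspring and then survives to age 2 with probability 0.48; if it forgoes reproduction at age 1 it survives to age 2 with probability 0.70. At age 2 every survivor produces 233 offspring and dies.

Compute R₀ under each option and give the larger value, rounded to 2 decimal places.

128.85

breed at age 1: R₀ = 0.79 × (37 + 0.48 × 233) = 0.79 × 148.8400 = 117.5836
delay to age 2: R₀ = 0.79 × (0.70 × 233) = 0.79 × 163.1000 = 128.8490
Higher: delay to age 2 (128.8490).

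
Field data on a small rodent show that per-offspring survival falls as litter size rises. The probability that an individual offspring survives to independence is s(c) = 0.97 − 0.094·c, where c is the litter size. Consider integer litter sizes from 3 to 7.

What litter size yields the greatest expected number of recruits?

5

Expected recruits = c × s(c):
  c=3: 3 × 0.688 = 2.064
  c=4: 4 × 0.594 = 2.376
  c=5: 5 × 0.500 = 2.500
  c=6: 6 × 0.406 = 2.436
  c=7: 7 × 0.312 = 2.184
Maximum at c = 5 (2.500 recruits).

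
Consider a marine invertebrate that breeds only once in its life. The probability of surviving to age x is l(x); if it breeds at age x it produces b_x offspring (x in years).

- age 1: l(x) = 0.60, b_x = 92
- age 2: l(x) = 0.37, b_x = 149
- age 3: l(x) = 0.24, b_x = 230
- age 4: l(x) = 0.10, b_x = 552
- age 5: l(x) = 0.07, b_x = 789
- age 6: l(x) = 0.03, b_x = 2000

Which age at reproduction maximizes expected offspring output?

6

Expected offspring if breeding at age x = l(x) × b_x:
  age 1: 0.60 × 92 = 55.200
  age 2: 0.37 × 149 = 55.130
  age 3: 0.24 × 230 = 55.200
  age 4: 0.10 × 552 = 55.200
  age 5: 0.07 × 789 = 55.230
  age 6: 0.03 × 2000 = 60.000
Maximum at age 6 (60.000).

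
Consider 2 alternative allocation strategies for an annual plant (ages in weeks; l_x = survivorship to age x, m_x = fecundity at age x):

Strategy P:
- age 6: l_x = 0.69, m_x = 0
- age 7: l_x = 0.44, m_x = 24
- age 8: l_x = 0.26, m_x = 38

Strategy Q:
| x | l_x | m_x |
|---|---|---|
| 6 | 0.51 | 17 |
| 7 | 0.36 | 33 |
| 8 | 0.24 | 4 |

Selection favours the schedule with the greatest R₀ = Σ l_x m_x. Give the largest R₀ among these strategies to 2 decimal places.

21.51

Strategy P: R₀ = 0.69×0 + 0.44×24 + 0.26×38 = 20.4400
Strategy Q: R₀ = 0.51×17 + 0.36×33 + 0.24×4 = 21.5100
Highest R₀: strategy Q with 21.5100.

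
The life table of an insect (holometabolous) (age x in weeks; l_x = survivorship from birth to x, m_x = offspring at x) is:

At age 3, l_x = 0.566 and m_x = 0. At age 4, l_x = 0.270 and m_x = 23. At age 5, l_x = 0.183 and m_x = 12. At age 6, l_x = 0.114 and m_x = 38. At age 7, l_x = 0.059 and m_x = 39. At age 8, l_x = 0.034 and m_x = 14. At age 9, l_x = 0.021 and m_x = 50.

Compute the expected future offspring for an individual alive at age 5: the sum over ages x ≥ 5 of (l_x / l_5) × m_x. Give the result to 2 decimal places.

56.58

l_5 = 0.183. Conditional survival from age 5 to x is l_x / l_5.
  x=5: (0.183/0.183) × 12 = 12.0000
  x=6: (0.114/0.183) × 38 = 23.6721
  x=7: (0.059/0.183) × 39 = 12.5738
  x=8: (0.034/0.183) × 14 = 2.6011
  x=9: (0.021/0.183) × 50 = 5.7377
Sum = 12.0000 + 23.6721 + 12.5738 + 2.6011 + 5.7377 = 56.5847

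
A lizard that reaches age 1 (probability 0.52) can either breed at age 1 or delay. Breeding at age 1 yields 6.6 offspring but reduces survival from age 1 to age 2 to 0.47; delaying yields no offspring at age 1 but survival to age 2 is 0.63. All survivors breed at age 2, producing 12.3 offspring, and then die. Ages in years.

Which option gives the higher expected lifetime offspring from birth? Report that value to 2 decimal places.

breed at age 1: R₀ = 0.52 × (6.6 + 0.47 × 12.3) = 0.52 × 12.3810 = 6.4381
delay to age 2: R₀ = 0.52 × (0.63 × 12.3) = 0.52 × 7.7490 = 4.0295
Higher: breed at age 1 (6.4381).

6.44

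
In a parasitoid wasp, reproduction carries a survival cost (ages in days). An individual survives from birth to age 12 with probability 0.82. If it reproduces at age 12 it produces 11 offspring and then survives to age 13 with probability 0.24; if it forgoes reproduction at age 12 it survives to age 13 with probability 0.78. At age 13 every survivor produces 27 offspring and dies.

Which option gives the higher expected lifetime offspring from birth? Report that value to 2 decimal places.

17.27

breed at age 12: R₀ = 0.82 × (11 + 0.24 × 27) = 0.82 × 17.4800 = 14.3336
delay to age 13: R₀ = 0.82 × (0.78 × 27) = 0.82 × 21.0600 = 17.2692
Higher: delay to age 13 (17.2692).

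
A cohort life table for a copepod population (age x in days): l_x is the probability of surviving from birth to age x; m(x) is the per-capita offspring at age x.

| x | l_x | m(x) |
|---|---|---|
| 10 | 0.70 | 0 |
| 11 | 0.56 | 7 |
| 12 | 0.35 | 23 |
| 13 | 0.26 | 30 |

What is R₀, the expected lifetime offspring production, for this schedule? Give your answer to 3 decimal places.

19.770

R₀ = Σ l_x m(x):
  age 10: 0.70 × 0 = 0.0000
  age 11: 0.56 × 7 = 3.9200
  age 12: 0.35 × 23 = 8.0500
  age 13: 0.26 × 30 = 7.8000
R₀ = 0.0000 + 3.9200 + 8.0500 + 7.8000 = 19.7700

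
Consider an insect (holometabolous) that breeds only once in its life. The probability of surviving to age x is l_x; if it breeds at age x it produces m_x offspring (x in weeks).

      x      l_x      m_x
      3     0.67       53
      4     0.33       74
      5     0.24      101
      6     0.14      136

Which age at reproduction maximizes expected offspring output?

Expected offspring if breeding at age x = l_x × m_x:
  age 3: 0.67 × 53 = 35.510
  age 4: 0.33 × 74 = 24.420
  age 5: 0.24 × 101 = 24.240
  age 6: 0.14 × 136 = 19.040
Maximum at age 3 (35.510).

3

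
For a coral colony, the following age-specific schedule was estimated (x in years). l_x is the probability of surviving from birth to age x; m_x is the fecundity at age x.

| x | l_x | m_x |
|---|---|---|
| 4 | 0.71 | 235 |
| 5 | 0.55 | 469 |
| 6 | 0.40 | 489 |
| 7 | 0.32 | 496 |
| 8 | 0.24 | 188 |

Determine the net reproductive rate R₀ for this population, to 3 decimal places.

824.240

R₀ = Σ l_x m_x:
  age 4: 0.71 × 235 = 166.8500
  age 5: 0.55 × 469 = 257.9500
  age 6: 0.40 × 489 = 195.6000
  age 7: 0.32 × 496 = 158.7200
  age 8: 0.24 × 188 = 45.1200
R₀ = 166.8500 + 257.9500 + 195.6000 + 158.7200 + 45.1200 = 824.2400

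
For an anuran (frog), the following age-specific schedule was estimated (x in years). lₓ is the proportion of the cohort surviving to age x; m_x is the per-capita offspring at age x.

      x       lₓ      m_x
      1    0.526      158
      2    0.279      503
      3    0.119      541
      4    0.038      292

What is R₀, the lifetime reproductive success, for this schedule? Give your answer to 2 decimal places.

298.92

R₀ = Σ lₓ m_x:
  age 1: 0.526 × 158 = 83.1080
  age 2: 0.279 × 503 = 140.3370
  age 3: 0.119 × 541 = 64.3790
  age 4: 0.038 × 292 = 11.0960
R₀ = 83.1080 + 140.3370 + 64.3790 + 11.0960 = 298.9200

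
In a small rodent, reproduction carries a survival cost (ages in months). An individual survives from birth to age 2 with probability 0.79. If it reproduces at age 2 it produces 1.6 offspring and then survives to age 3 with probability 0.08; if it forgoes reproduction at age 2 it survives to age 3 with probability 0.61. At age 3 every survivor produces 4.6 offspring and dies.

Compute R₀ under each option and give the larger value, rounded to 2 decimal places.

2.22

breed at age 2: R₀ = 0.79 × (1.6 + 0.08 × 4.6) = 0.79 × 1.9680 = 1.5547
delay to age 3: R₀ = 0.79 × (0.61 × 4.6) = 0.79 × 2.8060 = 2.2167
Higher: delay to age 3 (2.2167).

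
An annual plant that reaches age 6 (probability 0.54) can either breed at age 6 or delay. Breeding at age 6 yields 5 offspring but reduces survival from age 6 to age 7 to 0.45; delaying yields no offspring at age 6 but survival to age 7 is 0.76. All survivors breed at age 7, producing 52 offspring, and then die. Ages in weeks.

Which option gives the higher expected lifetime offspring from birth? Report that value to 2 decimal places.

21.34

breed at age 6: R₀ = 0.54 × (5 + 0.45 × 52) = 0.54 × 28.4000 = 15.3360
delay to age 7: R₀ = 0.54 × (0.76 × 52) = 0.54 × 39.5200 = 21.3408
Higher: delay to age 7 (21.3408).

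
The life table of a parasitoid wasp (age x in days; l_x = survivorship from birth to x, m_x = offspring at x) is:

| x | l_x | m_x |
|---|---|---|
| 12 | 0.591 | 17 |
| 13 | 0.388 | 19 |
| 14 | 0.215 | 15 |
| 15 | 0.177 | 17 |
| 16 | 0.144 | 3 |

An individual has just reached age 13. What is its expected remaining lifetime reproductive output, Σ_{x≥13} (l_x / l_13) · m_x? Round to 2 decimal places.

36.18

l_13 = 0.388. Conditional survival from age 13 to x is l_x / l_13.
  x=13: (0.388/0.388) × 19 = 19.0000
  x=14: (0.215/0.388) × 15 = 8.3119
  x=15: (0.177/0.388) × 17 = 7.7552
  x=16: (0.144/0.388) × 3 = 1.1134
Sum = 19.0000 + 8.3119 + 7.7552 + 1.1134 = 36.1804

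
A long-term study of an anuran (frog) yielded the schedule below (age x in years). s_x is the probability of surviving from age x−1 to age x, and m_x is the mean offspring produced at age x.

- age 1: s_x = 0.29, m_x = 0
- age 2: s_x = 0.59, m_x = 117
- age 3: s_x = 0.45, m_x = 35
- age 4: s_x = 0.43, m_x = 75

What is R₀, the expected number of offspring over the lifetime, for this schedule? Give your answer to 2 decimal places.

Survivorship from birth: l_x = s_1·s_2·…·s_x.
  l_1 = 0.29000
  l_2 = 0.17110
  l_3 = 0.07699
  l_4 = 0.03311
R₀ = Σ l_x m_x:
  age 1: 0.29000 × 0 = 0.0000
  age 2: 0.17110 × 117 = 20.0187
  age 3: 0.07699 × 35 = 2.6947
  age 4: 0.03311 × 75 = 2.4832
R₀ = 0.0000 + 20.0187 + 2.6947 + 2.4832 = 25.1966

25.20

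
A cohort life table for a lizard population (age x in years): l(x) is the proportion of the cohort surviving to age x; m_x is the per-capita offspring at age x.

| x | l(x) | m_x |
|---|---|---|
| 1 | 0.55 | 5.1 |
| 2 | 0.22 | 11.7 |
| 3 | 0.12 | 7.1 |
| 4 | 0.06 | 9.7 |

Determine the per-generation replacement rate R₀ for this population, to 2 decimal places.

R₀ = Σ l(x) m_x:
  age 1: 0.55 × 5.1 = 2.8050
  age 2: 0.22 × 11.7 = 2.5740
  age 3: 0.12 × 7.1 = 0.8520
  age 4: 0.06 × 9.7 = 0.5820
R₀ = 2.8050 + 2.5740 + 0.8520 + 0.5820 = 6.8130

6.81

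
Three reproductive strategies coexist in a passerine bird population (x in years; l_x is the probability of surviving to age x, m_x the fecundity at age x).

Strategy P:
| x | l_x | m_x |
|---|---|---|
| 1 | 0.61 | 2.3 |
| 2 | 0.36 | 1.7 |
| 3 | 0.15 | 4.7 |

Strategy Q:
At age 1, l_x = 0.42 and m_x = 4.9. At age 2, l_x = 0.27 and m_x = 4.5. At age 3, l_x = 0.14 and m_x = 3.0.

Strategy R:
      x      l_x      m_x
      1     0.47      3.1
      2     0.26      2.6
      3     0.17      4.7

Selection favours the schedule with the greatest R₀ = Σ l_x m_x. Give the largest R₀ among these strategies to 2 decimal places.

Strategy P: R₀ = 0.61×2.3 + 0.36×1.7 + 0.15×4.7 = 2.7200
Strategy Q: R₀ = 0.42×4.9 + 0.27×4.5 + 0.14×3.0 = 3.6930
Strategy R: R₀ = 0.47×3.1 + 0.26×2.6 + 0.17×4.7 = 2.9320
Highest R₀: strategy Q with 3.6930.

3.69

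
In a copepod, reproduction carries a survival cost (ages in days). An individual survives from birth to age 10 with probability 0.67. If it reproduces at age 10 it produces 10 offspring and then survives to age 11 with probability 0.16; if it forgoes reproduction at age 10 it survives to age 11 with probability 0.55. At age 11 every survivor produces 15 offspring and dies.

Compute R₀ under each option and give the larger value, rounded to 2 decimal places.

breed at age 10: R₀ = 0.67 × (10 + 0.16 × 15) = 0.67 × 12.4000 = 8.3080
delay to age 11: R₀ = 0.67 × (0.55 × 15) = 0.67 × 8.2500 = 5.5275
Higher: breed at age 10 (8.3080).

8.31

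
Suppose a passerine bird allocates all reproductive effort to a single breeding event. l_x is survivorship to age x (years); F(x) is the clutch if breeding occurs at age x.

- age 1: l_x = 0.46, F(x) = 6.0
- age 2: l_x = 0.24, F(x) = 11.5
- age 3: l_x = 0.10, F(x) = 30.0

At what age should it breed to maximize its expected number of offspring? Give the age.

Expected offspring if breeding at age x = l_x × F(x):
  age 1: 0.46 × 6.0 = 2.760
  age 2: 0.24 × 11.5 = 2.760
  age 3: 0.10 × 30.0 = 3.000
Maximum at age 3 (3.000).

3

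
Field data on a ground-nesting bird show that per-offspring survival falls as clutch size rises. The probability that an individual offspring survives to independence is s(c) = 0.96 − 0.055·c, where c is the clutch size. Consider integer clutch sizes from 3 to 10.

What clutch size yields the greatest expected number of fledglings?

Expected fledglings = c × s(c):
  c=3: 3 × 0.795 = 2.385
  c=4: 4 × 0.740 = 2.960
  c=5: 5 × 0.685 = 3.425
  c=6: 6 × 0.630 = 3.780
  c=7: 7 × 0.575 = 4.025
  c=8: 8 × 0.520 = 4.160
  c=9: 9 × 0.465 = 4.185
  c=10: 10 × 0.410 = 4.100
Maximum at c = 9 (4.185 fledglings).

9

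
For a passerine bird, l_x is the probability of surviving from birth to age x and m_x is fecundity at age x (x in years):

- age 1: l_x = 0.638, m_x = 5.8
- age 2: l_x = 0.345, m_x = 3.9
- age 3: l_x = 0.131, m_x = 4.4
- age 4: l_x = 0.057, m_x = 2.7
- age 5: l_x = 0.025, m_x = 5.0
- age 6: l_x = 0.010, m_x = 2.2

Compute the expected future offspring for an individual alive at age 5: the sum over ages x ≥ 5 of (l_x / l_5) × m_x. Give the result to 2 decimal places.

5.88

l_5 = 0.025. Conditional survival from age 5 to x is l_x / l_5.
  x=5: (0.025/0.025) × 5.0 = 5.0000
  x=6: (0.010/0.025) × 2.2 = 0.8800
Sum = 5.0000 + 0.8800 = 5.8800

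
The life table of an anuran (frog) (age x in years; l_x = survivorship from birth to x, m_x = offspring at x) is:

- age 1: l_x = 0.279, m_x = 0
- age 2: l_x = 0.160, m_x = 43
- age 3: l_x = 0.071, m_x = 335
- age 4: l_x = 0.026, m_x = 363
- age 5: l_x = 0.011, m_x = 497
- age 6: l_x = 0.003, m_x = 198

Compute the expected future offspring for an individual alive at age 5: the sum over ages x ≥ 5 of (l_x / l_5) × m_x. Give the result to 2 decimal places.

551.00

l_5 = 0.011. Conditional survival from age 5 to x is l_x / l_5.
  x=5: (0.011/0.011) × 497 = 497.0000
  x=6: (0.003/0.011) × 198 = 54.0000
Sum = 497.0000 + 54.0000 = 551.0000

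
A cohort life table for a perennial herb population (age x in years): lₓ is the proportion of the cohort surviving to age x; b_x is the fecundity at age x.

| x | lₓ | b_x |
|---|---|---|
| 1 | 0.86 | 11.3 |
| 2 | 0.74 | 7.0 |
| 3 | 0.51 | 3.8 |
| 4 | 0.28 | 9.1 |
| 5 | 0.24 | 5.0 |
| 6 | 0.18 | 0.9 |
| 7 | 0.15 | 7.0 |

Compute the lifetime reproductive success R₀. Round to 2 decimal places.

21.80

R₀ = Σ lₓ b_x:
  age 1: 0.86 × 11.3 = 9.7180
  age 2: 0.74 × 7.0 = 5.1800
  age 3: 0.51 × 3.8 = 1.9380
  age 4: 0.28 × 9.1 = 2.5480
  age 5: 0.24 × 5.0 = 1.2000
  age 6: 0.18 × 0.9 = 0.1620
  age 7: 0.15 × 7.0 = 1.0500
R₀ = 9.7180 + 5.1800 + 1.9380 + 2.5480 + 1.2000 + 0.1620 + 1.0500 = 21.7960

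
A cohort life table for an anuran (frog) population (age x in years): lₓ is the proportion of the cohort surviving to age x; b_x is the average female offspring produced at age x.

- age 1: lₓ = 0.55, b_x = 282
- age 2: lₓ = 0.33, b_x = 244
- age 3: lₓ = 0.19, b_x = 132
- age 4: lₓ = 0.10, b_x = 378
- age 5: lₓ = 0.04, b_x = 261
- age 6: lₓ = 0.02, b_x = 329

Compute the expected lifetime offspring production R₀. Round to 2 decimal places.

315.52

R₀ = Σ lₓ b_x:
  age 1: 0.55 × 282 = 155.1000
  age 2: 0.33 × 244 = 80.5200
  age 3: 0.19 × 132 = 25.0800
  age 4: 0.10 × 378 = 37.8000
  age 5: 0.04 × 261 = 10.4400
  age 6: 0.02 × 329 = 6.5800
R₀ = 155.1000 + 80.5200 + 25.0800 + 37.8000 + 10.4400 + 6.5800 = 315.5200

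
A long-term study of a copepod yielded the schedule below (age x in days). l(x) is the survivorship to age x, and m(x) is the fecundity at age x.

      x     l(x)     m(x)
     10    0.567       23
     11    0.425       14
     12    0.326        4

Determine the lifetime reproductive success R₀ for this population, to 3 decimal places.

20.295

R₀ = Σ l(x) m(x):
  age 10: 0.567 × 23 = 13.0410
  age 11: 0.425 × 14 = 5.9500
  age 12: 0.326 × 4 = 1.3040
R₀ = 13.0410 + 5.9500 + 1.3040 = 20.2950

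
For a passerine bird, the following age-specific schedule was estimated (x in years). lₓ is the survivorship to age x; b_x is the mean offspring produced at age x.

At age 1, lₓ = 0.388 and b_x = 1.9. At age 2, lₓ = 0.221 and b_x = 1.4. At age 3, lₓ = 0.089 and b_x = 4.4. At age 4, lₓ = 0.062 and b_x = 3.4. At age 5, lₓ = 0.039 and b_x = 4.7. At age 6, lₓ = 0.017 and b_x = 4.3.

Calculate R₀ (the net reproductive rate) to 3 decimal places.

R₀ = Σ lₓ b_x:
  age 1: 0.388 × 1.9 = 0.7372
  age 2: 0.221 × 1.4 = 0.3094
  age 3: 0.089 × 4.4 = 0.3916
  age 4: 0.062 × 3.4 = 0.2108
  age 5: 0.039 × 4.7 = 0.1833
  age 6: 0.017 × 4.3 = 0.0731
R₀ = 0.7372 + 0.3094 + 0.3916 + 0.2108 + 0.1833 + 0.0731 = 1.9054

1.905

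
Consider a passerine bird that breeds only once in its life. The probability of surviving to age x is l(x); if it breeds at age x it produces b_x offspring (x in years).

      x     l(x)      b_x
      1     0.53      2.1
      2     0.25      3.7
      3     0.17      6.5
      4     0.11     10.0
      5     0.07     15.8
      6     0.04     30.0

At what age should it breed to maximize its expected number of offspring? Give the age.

Expected offspring if breeding at age x = l(x) × b_x:
  age 1: 0.53 × 2.1 = 1.113
  age 2: 0.25 × 3.7 = 0.925
  age 3: 0.17 × 6.5 = 1.105
  age 4: 0.11 × 10.0 = 1.100
  age 5: 0.07 × 15.8 = 1.106
  age 6: 0.04 × 30.0 = 1.200
Maximum at age 6 (1.200).

6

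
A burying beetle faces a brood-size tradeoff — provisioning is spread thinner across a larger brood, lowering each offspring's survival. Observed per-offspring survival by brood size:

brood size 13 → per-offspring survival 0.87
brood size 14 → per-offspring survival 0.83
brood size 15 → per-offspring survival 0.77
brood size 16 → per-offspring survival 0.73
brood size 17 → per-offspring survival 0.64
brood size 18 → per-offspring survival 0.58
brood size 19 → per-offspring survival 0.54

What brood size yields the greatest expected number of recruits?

Expected recruits = c × s(c):
  c=13: 13 × 0.87 = 11.310
  c=14: 14 × 0.83 = 11.620
  c=15: 15 × 0.77 = 11.550
  c=16: 16 × 0.73 = 11.680
  c=17: 17 × 0.64 = 10.880
  c=18: 18 × 0.58 = 10.440
  c=19: 19 × 0.54 = 10.260
Maximum at c = 16 (11.680 recruits).

16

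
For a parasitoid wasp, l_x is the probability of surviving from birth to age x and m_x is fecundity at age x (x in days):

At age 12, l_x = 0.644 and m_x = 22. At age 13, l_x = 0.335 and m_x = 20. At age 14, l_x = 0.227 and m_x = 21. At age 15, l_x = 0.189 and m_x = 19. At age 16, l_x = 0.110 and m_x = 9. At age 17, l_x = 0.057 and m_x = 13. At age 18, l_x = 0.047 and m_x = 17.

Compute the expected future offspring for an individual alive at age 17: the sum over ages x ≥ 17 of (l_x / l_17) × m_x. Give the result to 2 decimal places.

l_17 = 0.057. Conditional survival from age 17 to x is l_x / l_17.
  x=17: (0.057/0.057) × 13 = 13.0000
  x=18: (0.047/0.057) × 17 = 14.0175
Sum = 13.0000 + 14.0175 = 27.0175

27.02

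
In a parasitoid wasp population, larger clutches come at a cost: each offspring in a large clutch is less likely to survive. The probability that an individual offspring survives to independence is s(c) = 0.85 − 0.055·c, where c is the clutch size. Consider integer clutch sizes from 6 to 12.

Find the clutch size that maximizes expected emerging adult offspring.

8

Expected emerging adult offspring = c × s(c):
  c=6: 6 × 0.520 = 3.120
  c=7: 7 × 0.465 = 3.255
  c=8: 8 × 0.410 = 3.280
  c=9: 9 × 0.355 = 3.195
  c=10: 10 × 0.300 = 3.000
  c=11: 11 × 0.245 = 2.695
  c=12: 12 × 0.190 = 2.280
Maximum at c = 8 (3.280 emerging adult offspring).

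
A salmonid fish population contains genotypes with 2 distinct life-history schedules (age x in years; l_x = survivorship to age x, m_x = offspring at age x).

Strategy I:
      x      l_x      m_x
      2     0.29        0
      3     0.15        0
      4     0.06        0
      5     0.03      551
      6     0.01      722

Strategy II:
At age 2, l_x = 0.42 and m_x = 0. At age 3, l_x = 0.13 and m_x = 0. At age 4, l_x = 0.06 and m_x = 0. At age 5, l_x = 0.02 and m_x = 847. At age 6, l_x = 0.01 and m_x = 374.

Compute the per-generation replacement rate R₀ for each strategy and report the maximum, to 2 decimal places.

23.75

Strategy I: R₀ = 0.29×0 + 0.15×0 + 0.06×0 + 0.03×551 + 0.01×722 = 23.7500
Strategy II: R₀ = 0.42×0 + 0.13×0 + 0.06×0 + 0.02×847 + 0.01×374 = 20.6800
Highest R₀: strategy I with 23.7500.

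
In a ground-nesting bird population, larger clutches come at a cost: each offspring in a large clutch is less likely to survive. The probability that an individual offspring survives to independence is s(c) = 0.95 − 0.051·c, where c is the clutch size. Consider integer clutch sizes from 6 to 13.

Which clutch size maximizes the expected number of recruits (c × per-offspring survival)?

Expected recruits = c × s(c):
  c=6: 6 × 0.644 = 3.864
  c=7: 7 × 0.593 = 4.151
  c=8: 8 × 0.542 = 4.336
  c=9: 9 × 0.491 = 4.419
  c=10: 10 × 0.440 = 4.400
  c=11: 11 × 0.389 = 4.279
  c=12: 12 × 0.338 = 4.056
  c=13: 13 × 0.287 = 3.731
Maximum at c = 9 (4.419 recruits).

9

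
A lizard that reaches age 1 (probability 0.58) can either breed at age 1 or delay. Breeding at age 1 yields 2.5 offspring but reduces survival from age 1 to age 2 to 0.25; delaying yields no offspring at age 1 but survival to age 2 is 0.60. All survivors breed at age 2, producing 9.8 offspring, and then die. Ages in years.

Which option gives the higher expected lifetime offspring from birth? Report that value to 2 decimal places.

breed at age 1: R₀ = 0.58 × (2.5 + 0.25 × 9.8) = 0.58 × 4.9500 = 2.8710
delay to age 2: R₀ = 0.58 × (0.60 × 9.8) = 0.58 × 5.8800 = 3.4104
Higher: delay to age 2 (3.4104).

3.41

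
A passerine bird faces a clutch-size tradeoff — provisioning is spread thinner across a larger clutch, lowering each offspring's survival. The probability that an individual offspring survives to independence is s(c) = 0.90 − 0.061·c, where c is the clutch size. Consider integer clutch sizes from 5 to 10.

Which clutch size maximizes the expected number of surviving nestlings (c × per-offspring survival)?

7

Expected surviving nestlings = c × s(c):
  c=5: 5 × 0.595 = 2.975
  c=6: 6 × 0.534 = 3.204
  c=7: 7 × 0.473 = 3.311
  c=8: 8 × 0.412 = 3.296
  c=9: 9 × 0.351 = 3.159
  c=10: 10 × 0.290 = 2.900
Maximum at c = 7 (3.311 surviving nestlings).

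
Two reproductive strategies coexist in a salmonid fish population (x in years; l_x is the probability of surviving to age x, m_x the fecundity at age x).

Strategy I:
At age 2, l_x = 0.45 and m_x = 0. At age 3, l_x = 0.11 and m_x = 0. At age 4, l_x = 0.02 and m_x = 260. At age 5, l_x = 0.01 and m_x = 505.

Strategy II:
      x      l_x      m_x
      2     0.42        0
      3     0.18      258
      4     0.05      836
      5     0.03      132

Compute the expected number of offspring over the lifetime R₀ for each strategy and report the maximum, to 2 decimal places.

92.20

Strategy I: R₀ = 0.45×0 + 0.11×0 + 0.02×260 + 0.01×505 = 10.2500
Strategy II: R₀ = 0.42×0 + 0.18×258 + 0.05×836 + 0.03×132 = 92.2000
Highest R₀: strategy II with 92.2000.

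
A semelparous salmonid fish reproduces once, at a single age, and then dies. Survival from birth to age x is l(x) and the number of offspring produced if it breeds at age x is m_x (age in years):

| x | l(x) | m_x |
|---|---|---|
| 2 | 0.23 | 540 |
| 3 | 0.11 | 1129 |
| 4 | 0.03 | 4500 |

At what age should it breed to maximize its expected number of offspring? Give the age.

Expected offspring if breeding at age x = l(x) × m_x:
  age 2: 0.23 × 540 = 124.200
  age 3: 0.11 × 1129 = 124.190
  age 4: 0.03 × 4500 = 135.000
Maximum at age 4 (135.000).

4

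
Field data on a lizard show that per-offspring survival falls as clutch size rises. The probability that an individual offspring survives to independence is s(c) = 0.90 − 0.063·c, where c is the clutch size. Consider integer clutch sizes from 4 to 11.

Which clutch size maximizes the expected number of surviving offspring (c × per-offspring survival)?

7

Expected surviving offspring = c × s(c):
  c=4: 4 × 0.648 = 2.592
  c=5: 5 × 0.585 = 2.925
  c=6: 6 × 0.522 = 3.132
  c=7: 7 × 0.459 = 3.213
  c=8: 8 × 0.396 = 3.168
  c=9: 9 × 0.333 = 2.997
  c=10: 10 × 0.270 = 2.700
  c=11: 11 × 0.207 = 2.277
Maximum at c = 7 (3.213 surviving offspring).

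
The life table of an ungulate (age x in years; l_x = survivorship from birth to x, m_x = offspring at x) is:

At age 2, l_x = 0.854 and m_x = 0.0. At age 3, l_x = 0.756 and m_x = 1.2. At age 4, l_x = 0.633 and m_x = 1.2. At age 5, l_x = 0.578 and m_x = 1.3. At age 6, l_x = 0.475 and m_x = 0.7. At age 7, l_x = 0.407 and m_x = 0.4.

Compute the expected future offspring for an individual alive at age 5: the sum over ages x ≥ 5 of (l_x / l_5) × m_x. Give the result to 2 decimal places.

2.16

l_5 = 0.578. Conditional survival from age 5 to x is l_x / l_5.
  x=5: (0.578/0.578) × 1.3 = 1.3000
  x=6: (0.475/0.578) × 0.7 = 0.5753
  x=7: (0.407/0.578) × 0.4 = 0.2817
Sum = 1.3000 + 0.5753 + 0.2817 = 2.1569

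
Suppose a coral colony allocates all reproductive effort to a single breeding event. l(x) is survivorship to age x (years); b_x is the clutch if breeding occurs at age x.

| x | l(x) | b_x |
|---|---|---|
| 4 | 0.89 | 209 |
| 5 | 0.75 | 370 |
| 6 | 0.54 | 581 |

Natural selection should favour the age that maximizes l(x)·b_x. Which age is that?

6

Expected offspring if breeding at age x = l(x) × b_x:
  age 4: 0.89 × 209 = 186.010
  age 5: 0.75 × 370 = 277.500
  age 6: 0.54 × 581 = 313.740
Maximum at age 6 (313.740).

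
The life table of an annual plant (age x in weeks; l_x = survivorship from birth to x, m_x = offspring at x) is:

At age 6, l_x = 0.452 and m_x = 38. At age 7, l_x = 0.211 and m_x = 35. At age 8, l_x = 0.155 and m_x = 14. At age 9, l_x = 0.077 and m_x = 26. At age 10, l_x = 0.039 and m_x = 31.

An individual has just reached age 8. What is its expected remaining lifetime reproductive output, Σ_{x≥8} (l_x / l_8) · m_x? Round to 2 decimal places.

34.72

l_8 = 0.155. Conditional survival from age 8 to x is l_x / l_8.
  x=8: (0.155/0.155) × 14 = 14.0000
  x=9: (0.077/0.155) × 26 = 12.9161
  x=10: (0.039/0.155) × 31 = 7.8000
Sum = 14.0000 + 12.9161 + 7.8000 = 34.7161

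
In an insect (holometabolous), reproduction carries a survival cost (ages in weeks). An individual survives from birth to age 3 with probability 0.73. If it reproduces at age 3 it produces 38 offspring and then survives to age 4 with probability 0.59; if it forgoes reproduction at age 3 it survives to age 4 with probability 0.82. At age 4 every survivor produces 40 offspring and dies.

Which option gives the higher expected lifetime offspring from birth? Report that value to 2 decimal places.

breed at age 3: R₀ = 0.73 × (38 + 0.59 × 40) = 0.73 × 61.6000 = 44.9680
delay to age 4: R₀ = 0.73 × (0.82 × 40) = 0.73 × 32.8000 = 23.9440
Higher: breed at age 3 (44.9680).

44.97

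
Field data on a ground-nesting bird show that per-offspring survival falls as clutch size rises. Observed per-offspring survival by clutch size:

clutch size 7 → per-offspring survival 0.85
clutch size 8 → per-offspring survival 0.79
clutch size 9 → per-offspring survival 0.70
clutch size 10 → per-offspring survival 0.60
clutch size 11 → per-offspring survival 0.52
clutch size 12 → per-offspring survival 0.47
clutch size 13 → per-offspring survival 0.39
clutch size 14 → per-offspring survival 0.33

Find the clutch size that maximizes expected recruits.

Expected recruits = c × s(c):
  c=7: 7 × 0.85 = 5.950
  c=8: 8 × 0.79 = 6.320
  c=9: 9 × 0.70 = 6.300
  c=10: 10 × 0.60 = 6.000
  c=11: 11 × 0.52 = 5.720
  c=12: 12 × 0.47 = 5.640
  c=13: 13 × 0.39 = 5.070
  c=14: 14 × 0.33 = 4.620
Maximum at c = 8 (6.320 recruits).

8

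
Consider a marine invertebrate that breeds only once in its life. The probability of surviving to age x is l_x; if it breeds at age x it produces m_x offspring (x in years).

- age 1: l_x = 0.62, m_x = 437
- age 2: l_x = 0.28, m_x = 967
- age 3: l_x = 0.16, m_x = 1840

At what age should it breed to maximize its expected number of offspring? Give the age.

Expected offspring if breeding at age x = l_x × m_x:
  age 1: 0.62 × 437 = 270.940
  age 2: 0.28 × 967 = 270.760
  age 3: 0.16 × 1840 = 294.400
Maximum at age 3 (294.400).

3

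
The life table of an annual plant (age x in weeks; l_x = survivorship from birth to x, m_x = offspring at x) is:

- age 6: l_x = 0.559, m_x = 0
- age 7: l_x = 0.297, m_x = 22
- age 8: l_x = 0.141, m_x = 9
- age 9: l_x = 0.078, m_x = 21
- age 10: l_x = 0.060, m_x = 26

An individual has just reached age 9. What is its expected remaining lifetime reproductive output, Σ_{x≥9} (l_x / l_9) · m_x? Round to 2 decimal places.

l_9 = 0.078. Conditional survival from age 9 to x is l_x / l_9.
  x=9: (0.078/0.078) × 21 = 21.0000
  x=10: (0.060/0.078) × 26 = 20.0000
Sum = 21.0000 + 20.0000 = 41.0000

41.00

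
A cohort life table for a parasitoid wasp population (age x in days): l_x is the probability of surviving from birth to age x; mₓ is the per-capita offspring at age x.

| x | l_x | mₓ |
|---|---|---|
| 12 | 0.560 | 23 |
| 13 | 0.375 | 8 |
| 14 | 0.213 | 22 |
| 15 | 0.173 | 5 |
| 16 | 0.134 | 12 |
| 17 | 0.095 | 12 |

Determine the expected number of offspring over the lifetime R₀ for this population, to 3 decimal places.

R₀ = Σ l_x mₓ:
  age 12: 0.560 × 23 = 12.8800
  age 13: 0.375 × 8 = 3.0000
  age 14: 0.213 × 22 = 4.6860
  age 15: 0.173 × 5 = 0.8650
  age 16: 0.134 × 12 = 1.6080
  age 17: 0.095 × 12 = 1.1400
R₀ = 12.8800 + 3.0000 + 4.6860 + 0.8650 + 1.6080 + 1.1400 = 24.1790

24.179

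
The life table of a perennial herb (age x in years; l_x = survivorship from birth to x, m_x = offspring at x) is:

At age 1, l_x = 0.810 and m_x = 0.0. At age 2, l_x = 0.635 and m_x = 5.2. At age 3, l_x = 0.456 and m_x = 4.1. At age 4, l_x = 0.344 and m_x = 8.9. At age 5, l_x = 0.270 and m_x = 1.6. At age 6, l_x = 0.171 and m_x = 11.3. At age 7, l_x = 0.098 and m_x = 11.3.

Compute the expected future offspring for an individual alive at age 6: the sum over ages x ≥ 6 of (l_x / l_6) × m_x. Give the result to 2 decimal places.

17.78

l_6 = 0.171. Conditional survival from age 6 to x is l_x / l_6.
  x=6: (0.171/0.171) × 11.3 = 11.3000
  x=7: (0.098/0.171) × 11.3 = 6.4760
Sum = 11.3000 + 6.4760 = 17.7760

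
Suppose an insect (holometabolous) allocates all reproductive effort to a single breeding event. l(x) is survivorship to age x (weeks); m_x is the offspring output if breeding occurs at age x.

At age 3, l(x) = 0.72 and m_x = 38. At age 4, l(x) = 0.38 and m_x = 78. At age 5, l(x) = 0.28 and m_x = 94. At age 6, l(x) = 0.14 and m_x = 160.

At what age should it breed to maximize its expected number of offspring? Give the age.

4

Expected offspring if breeding at age x = l(x) × m_x:
  age 3: 0.72 × 38 = 27.360
  age 4: 0.38 × 78 = 29.640
  age 5: 0.28 × 94 = 26.320
  age 6: 0.14 × 160 = 22.400
Maximum at age 4 (29.640).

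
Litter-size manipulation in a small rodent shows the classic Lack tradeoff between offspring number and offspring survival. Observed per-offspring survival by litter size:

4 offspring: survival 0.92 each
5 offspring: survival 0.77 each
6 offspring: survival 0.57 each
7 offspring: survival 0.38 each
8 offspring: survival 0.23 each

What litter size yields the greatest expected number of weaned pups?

Expected weaned pups = c × s(c):
  c=4: 4 × 0.92 = 3.680
  c=5: 5 × 0.77 = 3.850
  c=6: 6 × 0.57 = 3.420
  c=7: 7 × 0.38 = 2.660
  c=8: 8 × 0.23 = 1.840
Maximum at c = 5 (3.850 weaned pups).

5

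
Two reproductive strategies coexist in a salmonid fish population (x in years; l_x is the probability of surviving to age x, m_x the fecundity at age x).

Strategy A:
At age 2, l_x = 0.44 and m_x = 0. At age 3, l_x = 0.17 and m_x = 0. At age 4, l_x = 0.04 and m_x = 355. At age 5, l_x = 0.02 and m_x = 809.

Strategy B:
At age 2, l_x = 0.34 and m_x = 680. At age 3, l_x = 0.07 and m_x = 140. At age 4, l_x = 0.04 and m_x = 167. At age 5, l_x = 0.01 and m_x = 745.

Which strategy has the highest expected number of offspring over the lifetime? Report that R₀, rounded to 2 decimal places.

Strategy A: R₀ = 0.44×0 + 0.17×0 + 0.04×355 + 0.02×809 = 30.3800
Strategy B: R₀ = 0.34×680 + 0.07×140 + 0.04×167 + 0.01×745 = 255.1300
Highest R₀: strategy B with 255.1300.

255.13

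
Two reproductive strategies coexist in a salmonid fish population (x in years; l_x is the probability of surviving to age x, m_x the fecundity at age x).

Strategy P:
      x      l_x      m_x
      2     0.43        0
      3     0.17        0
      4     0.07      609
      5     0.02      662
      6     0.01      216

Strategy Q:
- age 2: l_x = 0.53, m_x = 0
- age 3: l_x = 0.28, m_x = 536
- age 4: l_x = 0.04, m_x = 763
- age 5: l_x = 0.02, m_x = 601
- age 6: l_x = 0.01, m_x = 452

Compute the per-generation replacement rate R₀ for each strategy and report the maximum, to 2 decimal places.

Strategy P: R₀ = 0.43×0 + 0.17×0 + 0.07×609 + 0.02×662 + 0.01×216 = 58.0300
Strategy Q: R₀ = 0.53×0 + 0.28×536 + 0.04×763 + 0.02×601 + 0.01×452 = 197.1400
Highest R₀: strategy Q with 197.1400.

197.14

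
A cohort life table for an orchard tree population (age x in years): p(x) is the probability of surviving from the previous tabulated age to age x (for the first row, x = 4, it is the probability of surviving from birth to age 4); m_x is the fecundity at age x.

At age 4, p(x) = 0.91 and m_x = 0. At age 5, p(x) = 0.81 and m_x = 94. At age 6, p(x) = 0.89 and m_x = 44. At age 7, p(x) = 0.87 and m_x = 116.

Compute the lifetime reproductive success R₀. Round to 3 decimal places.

164.358

Survivorship from birth: l_x = p_4·p_5·…·p_x.
  l_4 = 0.91000
  l_5 = 0.73710
  l_6 = 0.65602
  l_7 = 0.57074
R₀ = Σ l_x m_x:
  age 4: 0.91000 × 0 = 0.0000
  age 5: 0.73710 × 94 = 69.2874
  age 6: 0.65602 × 44 = 28.8649
  age 7: 0.57074 × 116 = 66.2058
R₀ = 0.0000 + 69.2874 + 28.8649 + 66.2058 = 164.3581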